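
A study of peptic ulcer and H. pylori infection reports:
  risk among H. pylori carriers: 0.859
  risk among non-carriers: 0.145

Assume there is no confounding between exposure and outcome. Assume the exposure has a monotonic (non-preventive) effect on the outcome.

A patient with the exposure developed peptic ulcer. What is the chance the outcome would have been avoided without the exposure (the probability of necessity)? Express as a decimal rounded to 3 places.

PN ≈ 0.831

Let p₁ = 0.859, p₀ = 0.145.
Under exogeneity and monotonicity, PN = (p₁ − p₀) / p₁.
PN = (0.859 − 0.145) / 0.859 = 0.714 / 0.859 ≈ 0.8312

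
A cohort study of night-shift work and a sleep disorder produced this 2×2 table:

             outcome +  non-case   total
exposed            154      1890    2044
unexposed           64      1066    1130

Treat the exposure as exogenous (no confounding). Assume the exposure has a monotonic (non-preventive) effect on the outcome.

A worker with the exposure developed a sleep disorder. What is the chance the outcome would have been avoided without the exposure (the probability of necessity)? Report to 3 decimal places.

p₁ = P(outcome | exposed) = 154/2044 = 0.075342
p₀ = P(outcome | unexposed) = 64/1130 = 0.056637
Under exogeneity and monotonicity, PN = (p₁ − p₀) / p₁.
PN = (0.075342 − 0.056637) / 0.075342 = 0.018705 / 0.075342 ≈ 0.2483

PN ≈ 0.248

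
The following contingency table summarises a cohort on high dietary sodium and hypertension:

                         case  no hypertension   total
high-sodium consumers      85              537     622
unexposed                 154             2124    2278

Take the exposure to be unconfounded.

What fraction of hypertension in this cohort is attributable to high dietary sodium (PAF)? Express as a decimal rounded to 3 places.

p₁ = P(outcome | exposed) = 85/622 = 0.13666
p₀ = P(outcome | unexposed) = 154/2278 = 0.067603
Exposure prevalence π = 622/2900 = 0.21448; overall risk P(Y=1) = 0.082414.
Under exogeneity, PAF = [P(Y=1) − p₀]/P(Y=1).
PAF = (0.082414 − 0.067603) / 0.082414 ≈ 0.1797

PAF ≈ 0.180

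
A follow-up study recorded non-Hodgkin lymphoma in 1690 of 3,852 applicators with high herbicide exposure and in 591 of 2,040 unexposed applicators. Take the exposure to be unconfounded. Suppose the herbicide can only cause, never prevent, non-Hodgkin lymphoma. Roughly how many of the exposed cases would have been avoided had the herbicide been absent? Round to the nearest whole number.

about 574 cases

p₁ = P(outcome | exposed) = 1690/3852 = 0.43873
p₀ = P(outcome | unexposed) = 591/2040 = 0.28971
PN = (p₁ − p₀)/p₁ = (0.43873 − 0.28971) / 0.43873 ≈ 0.33968.
Attributable cases ≈ PN × (exposed cases) = 0.33968 × 1690 ≈ 574.05.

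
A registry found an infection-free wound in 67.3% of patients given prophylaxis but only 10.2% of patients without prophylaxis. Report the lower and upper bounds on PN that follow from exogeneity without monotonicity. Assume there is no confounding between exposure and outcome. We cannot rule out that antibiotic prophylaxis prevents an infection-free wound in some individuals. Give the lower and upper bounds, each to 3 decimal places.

0.848 ≤ PN ≤ 1.000

p₁ = 0.673, p₀ = 0.102.
Under exogeneity alone the bounds on PN are max{0,(p₁−p₀)/p₁} ≤ PN ≤ min{1,(1−p₀)/p₁}.
  lower = (p₁ − p₀)/p₁ = 0.571 / 0.673 ≈ 0.8484
  upper = min{1, (1 − p₀)/p₁} = 0.898 / 0.673 ≈ 1.3343 → capped at 1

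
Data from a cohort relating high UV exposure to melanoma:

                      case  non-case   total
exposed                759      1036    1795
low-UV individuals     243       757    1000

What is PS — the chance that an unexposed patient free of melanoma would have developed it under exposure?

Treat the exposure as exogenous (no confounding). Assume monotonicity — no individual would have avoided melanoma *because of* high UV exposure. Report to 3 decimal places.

PS ≈ 0.238

p₁ = P(outcome | exposed) = 759/1795 = 0.42284
p₀ = P(outcome | unexposed) = 243/1000 = 0.243
Under exogeneity and monotonicity, PS = (p₁ − p₀)/(1 − p₀).
PS = (0.42284 − 0.243) / 0.757 ≈ 0.2376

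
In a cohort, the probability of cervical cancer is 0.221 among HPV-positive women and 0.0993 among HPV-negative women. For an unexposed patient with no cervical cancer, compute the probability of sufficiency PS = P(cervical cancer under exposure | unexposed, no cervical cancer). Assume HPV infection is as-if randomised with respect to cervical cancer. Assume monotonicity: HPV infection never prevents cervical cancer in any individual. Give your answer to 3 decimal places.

Let p₁ = 0.221, p₀ = 0.0993.
Under exogeneity and monotonicity, PS = (p₁ − p₀) / (1 − p₀).
PS = (0.221 − 0.0993) / (1 − 0.0993) = 0.1217 / 0.9007 ≈ 0.1351

PS ≈ 0.135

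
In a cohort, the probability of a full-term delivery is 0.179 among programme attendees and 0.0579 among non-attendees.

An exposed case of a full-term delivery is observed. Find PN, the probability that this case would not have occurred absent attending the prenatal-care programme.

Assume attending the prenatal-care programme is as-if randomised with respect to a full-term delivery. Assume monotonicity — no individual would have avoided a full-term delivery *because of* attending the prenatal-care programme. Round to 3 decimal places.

Let p₁ = 0.179, p₀ = 0.0579.
Under exogeneity and monotonicity, PN = (p₁ − p₀) / p₁.
PN = (0.179 − 0.0579) / 0.179 = 0.1211 / 0.179 ≈ 0.6765

PN ≈ 0.677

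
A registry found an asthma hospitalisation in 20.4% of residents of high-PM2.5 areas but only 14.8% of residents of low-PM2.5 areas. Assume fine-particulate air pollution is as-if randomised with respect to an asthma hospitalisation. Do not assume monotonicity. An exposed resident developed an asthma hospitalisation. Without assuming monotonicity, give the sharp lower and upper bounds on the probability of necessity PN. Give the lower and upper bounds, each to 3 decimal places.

0.275 ≤ PN ≤ 1.000

p₁ = 0.204, p₀ = 0.148.
Under exogeneity alone the bounds on PN are max{0,(p₁−p₀)/p₁} ≤ PN ≤ min{1,(1−p₀)/p₁}.
  lower = (p₁ − p₀)/p₁ = 0.056 / 0.204 ≈ 0.2745
  upper = min{1, (1 − p₀)/p₁} = 0.852 / 0.204 ≈ 4.1765 → capped at 1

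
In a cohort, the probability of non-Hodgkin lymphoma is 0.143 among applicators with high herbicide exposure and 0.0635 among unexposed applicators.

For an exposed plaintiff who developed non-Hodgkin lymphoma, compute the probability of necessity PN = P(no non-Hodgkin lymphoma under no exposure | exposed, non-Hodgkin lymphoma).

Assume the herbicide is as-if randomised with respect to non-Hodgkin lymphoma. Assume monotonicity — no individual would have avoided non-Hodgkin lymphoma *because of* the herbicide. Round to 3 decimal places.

PN ≈ 0.556

Let p₁ = 0.143, p₀ = 0.0635.
Under exogeneity and monotonicity, PN = (p₁ − p₀) / p₁.
PN = (0.143 − 0.0635) / 0.143 = 0.0795 / 0.143 ≈ 0.5559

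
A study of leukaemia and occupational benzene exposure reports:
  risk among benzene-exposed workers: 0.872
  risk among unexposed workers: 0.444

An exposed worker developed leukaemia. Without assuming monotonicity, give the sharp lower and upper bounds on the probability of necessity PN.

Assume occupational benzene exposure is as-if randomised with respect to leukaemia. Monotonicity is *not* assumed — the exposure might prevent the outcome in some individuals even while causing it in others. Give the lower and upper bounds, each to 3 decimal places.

Let p₁ = 0.872, p₀ = 0.444.
Under exogeneity alone the bounds on PN are max{0,(p₁−p₀)/p₁} ≤ PN ≤ min{1,(1−p₀)/p₁}.
  lower = (p₁ − p₀)/p₁ = 0.428 / 0.872 ≈ 0.4908
  upper = min{1, (1 − p₀)/p₁} = 0.556 / 0.872 ≈ 0.6376

0.491 ≤ PN ≤ 0.638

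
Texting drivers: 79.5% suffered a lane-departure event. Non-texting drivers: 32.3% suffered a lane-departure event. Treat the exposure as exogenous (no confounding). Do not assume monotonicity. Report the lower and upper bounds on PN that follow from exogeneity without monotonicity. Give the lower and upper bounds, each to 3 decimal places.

p₁ = 0.795, p₀ = 0.323.
Under exogeneity alone the bounds on PN are max{0,(p₁−p₀)/p₁} ≤ PN ≤ min{1,(1−p₀)/p₁}.
  lower = (p₁ − p₀)/p₁ = 0.472 / 0.795 ≈ 0.5937
  upper = min{1, (1 − p₀)/p₁} = 0.677 / 0.795 ≈ 0.8516

0.594 ≤ PN ≤ 0.852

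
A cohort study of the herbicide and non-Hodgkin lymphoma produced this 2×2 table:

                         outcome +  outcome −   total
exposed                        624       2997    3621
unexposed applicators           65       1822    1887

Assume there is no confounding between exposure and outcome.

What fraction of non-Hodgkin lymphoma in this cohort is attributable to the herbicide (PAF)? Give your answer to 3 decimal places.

PAF ≈ 0.725

p₁ = P(outcome | exposed) = 624/3621 = 0.17233
p₀ = P(outcome | unexposed) = 65/1887 = 0.034446
Exposure prevalence π = 3621/5508 = 0.65741; overall risk P(Y=1) = 0.12509.
Under exogeneity, PAF = [P(Y=1) − p₀]/P(Y=1).
PAF = (0.12509 − 0.034446) / 0.12509 ≈ 0.7246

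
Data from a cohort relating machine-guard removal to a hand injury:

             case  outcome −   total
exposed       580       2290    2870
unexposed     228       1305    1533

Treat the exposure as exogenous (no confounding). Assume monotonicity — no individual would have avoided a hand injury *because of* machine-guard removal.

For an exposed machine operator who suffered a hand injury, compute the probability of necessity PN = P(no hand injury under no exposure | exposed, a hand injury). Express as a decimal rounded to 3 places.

PN ≈ 0.264

p₁ = P(outcome | exposed) = 580/2870 = 0.20209
p₀ = P(outcome | unexposed) = 228/1533 = 0.14873
Under exogeneity and monotonicity, PN = (p₁ − p₀)/p₁.
PN = (0.20209 − 0.14873) / 0.20209 ≈ 0.2641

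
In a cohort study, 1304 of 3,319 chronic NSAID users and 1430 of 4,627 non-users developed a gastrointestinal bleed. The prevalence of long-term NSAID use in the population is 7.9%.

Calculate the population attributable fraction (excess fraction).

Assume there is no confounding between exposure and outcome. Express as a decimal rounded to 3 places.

PAF ≈ 0.021

p₁ = P(outcome | exposed) = 1304/3319 = 0.39289
p₀ = P(outcome | unexposed) = 1430/4627 = 0.30906
Overall risk P(Y=1) = π·p₁ + (1−π)·p₀ = 0.079×0.39289 + 0.921×0.30906 = 0.31568.
Under exogeneity, PAF = [P(Y=1) − p₀] / P(Y=1).
PAF = (0.31568 − 0.30906) / 0.31568 ≈ 0.0210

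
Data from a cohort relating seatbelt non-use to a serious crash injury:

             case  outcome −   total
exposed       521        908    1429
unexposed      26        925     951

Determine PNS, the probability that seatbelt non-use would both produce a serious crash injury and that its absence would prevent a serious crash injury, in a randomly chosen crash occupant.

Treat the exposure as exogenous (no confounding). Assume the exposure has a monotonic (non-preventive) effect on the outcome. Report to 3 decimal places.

PNS ≈ 0.337

p₁ = P(outcome | exposed) = 521/1429 = 0.36459
p₀ = P(outcome | unexposed) = 26/951 = 0.02734
Under exogeneity and monotonicity, PNS = p₁ − p₀.
PNS = 0.36459 − 0.02734 = 0.33725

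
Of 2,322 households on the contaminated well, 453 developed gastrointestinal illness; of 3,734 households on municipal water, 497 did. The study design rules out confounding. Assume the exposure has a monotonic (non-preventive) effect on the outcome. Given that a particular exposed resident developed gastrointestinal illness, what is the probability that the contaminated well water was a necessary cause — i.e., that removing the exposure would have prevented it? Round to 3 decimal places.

PN ≈ 0.318

p₁ = P(outcome | exposed) = 453/2322 = 0.19509
p₀ = P(outcome | unexposed) = 497/3734 = 0.1331
Under exogeneity and monotonicity, PN = (p₁ − p₀) / p₁.
PN = (0.19509 − 0.1331) / 0.19509 = 0.061989 / 0.19509 ≈ 0.3177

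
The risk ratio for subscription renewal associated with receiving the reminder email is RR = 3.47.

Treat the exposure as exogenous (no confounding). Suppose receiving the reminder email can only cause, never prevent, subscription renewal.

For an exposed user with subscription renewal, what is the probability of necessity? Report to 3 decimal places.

Under exogeneity and monotonicity, PN = (RR − 1) / RR = 1 − 1/RR.
PN = (3.47 − 1) / 3.47 = 2.47 / 3.47 ≈ 0.7118

PN ≈ 0.712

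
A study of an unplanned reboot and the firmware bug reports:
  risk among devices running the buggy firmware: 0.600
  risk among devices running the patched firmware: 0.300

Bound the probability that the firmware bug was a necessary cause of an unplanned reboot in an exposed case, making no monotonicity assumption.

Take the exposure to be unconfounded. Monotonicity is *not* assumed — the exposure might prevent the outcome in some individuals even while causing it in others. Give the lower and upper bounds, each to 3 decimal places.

0.500 ≤ PN ≤ 1.000

Let p₁ = 0.6, p₀ = 0.3.
Under exogeneity alone the bounds on PN are max{0,(p₁−p₀)/p₁} ≤ PN ≤ min{1,(1−p₀)/p₁}.
  lower = (p₁ − p₀)/p₁ = 0.3 / 0.6 ≈ 0.5000
  upper = min{1, (1 − p₀)/p₁} = 0.7 / 0.6 ≈ 1.1667 → capped at 1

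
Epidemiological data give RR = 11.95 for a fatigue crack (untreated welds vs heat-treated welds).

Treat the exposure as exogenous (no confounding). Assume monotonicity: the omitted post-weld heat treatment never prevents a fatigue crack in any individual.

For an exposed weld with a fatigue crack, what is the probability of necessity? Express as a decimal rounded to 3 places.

PN ≈ 0.916

Under exogeneity and monotonicity, PN = (RR − 1) / RR = 1 − 1/RR.
PN = (11.95 − 1) / 11.95 = 10.95 / 11.95 ≈ 0.9163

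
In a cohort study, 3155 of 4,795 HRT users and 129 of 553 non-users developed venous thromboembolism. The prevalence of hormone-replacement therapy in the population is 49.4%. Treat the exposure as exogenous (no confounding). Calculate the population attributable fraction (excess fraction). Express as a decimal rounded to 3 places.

p₁ = P(outcome | exposed) = 3155/4795 = 0.65798
p₀ = P(outcome | unexposed) = 129/553 = 0.23327
Overall risk P(Y=1) = π·p₁ + (1−π)·p₀ = 0.494×0.65798 + 0.506×0.23327 = 0.44308.
Under exogeneity, PAF = [P(Y=1) − p₀] / P(Y=1).
PAF = (0.44308 − 0.23327) / 0.44308 ≈ 0.4735

PAF ≈ 0.474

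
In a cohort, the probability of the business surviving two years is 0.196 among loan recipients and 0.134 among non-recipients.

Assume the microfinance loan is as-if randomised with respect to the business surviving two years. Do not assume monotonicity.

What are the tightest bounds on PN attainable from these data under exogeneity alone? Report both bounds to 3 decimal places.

0.316 ≤ PN ≤ 1.000

Let p₁ = 0.196, p₀ = 0.134.
Under exogeneity alone the bounds on PN are max{0,(p₁−p₀)/p₁} ≤ PN ≤ min{1,(1−p₀)/p₁}.
  lower = (p₁ − p₀)/p₁ = 0.062 / 0.196 ≈ 0.3163
  upper = min{1, (1 − p₀)/p₁} = 0.866 / 0.196 ≈ 4.4184 → capped at 1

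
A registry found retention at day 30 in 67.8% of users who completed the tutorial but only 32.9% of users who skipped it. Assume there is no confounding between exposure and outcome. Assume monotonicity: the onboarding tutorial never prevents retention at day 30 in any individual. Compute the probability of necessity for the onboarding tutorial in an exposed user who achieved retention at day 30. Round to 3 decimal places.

PN ≈ 0.515

p₁ = 0.678, p₀ = 0.329.
Under exogeneity and monotonicity, PN = (p₁ − p₀) / p₁.
PN = (0.678 − 0.329) / 0.678 = 0.349 / 0.678 ≈ 0.5147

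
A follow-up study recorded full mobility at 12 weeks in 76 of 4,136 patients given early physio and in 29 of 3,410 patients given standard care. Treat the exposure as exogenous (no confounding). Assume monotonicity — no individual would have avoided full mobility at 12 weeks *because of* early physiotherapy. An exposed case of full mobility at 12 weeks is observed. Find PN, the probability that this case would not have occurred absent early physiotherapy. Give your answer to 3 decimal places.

p₁ = P(outcome | exposed) = 76/4136 = 0.018375
p₀ = P(outcome | unexposed) = 29/3410 = 0.0085044
Under exogeneity and monotonicity, PN = (p₁ − p₀) / p₁.
PN = (0.018375 − 0.0085044) / 0.018375 = 0.0098708 / 0.018375 ≈ 0.5372

PN ≈ 0.537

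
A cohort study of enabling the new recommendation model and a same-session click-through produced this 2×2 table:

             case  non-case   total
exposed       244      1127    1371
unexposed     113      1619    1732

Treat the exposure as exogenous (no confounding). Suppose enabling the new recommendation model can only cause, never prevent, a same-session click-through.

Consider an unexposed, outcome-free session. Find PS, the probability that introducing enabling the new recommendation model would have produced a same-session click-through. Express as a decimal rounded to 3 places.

PS ≈ 0.121

p₁ = P(outcome | exposed) = 244/1371 = 0.17797
p₀ = P(outcome | unexposed) = 113/1732 = 0.065242
Under exogeneity and monotonicity, PS = (p₁ − p₀) / (1 − p₀).
PS = (0.17797 − 0.065242) / (1 − 0.065242) = 0.11273 / 0.93476 ≈ 0.1206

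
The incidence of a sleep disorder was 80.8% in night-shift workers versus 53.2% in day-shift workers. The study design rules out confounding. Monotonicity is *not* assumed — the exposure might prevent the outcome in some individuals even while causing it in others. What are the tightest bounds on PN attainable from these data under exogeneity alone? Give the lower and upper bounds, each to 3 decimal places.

p₁ = 0.808, p₀ = 0.532.
Under exogeneity alone the bounds on PN are max{0,(p₁−p₀)/p₁} ≤ PN ≤ min{1,(1−p₀)/p₁}.
  lower = (p₁ − p₀)/p₁ = 0.276 / 0.808 ≈ 0.3416
  upper = min{1, (1 − p₀)/p₁} = 0.468 / 0.808 ≈ 0.5792

0.342 ≤ PN ≤ 0.579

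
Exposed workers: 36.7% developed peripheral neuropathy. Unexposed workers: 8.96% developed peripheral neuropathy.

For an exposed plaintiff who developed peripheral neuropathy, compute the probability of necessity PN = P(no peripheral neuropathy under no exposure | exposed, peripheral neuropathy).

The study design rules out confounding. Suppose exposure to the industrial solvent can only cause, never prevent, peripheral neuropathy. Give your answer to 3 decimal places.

PN ≈ 0.756

p₁ = 0.367, p₀ = 0.0896.
Under exogeneity and monotonicity, PN = (p₁ − p₀) / p₁.
PN = (0.367 − 0.0896) / 0.367 = 0.2774 / 0.367 ≈ 0.7559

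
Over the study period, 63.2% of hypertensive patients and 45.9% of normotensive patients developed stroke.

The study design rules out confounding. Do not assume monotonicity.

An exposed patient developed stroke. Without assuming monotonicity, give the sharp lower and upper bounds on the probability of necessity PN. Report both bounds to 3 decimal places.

0.274 ≤ PN ≤ 0.856

p₁ = 0.632, p₀ = 0.459.
Under exogeneity alone the bounds on PN are max{0,(p₁−p₀)/p₁} ≤ PN ≤ min{1,(1−p₀)/p₁}.
  lower = (p₁ − p₀)/p₁ = 0.173 / 0.632 ≈ 0.2737
  upper = min{1, (1 − p₀)/p₁} = 0.541 / 0.632 ≈ 0.8560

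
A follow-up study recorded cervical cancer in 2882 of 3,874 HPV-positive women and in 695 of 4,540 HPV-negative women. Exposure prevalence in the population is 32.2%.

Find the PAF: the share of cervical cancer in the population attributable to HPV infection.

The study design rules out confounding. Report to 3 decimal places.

p₁ = P(outcome | exposed) = 2882/3874 = 0.74393
p₀ = P(outcome | unexposed) = 695/4540 = 0.15308
Overall risk P(Y=1) = π·p₁ + (1−π)·p₀ = 0.322×0.74393 + 0.678×0.15308 = 0.34334.
Under exogeneity, PAF = [P(Y=1) − p₀] / P(Y=1).
PAF = (0.34334 − 0.15308) / 0.34334 ≈ 0.5541

PAF ≈ 0.554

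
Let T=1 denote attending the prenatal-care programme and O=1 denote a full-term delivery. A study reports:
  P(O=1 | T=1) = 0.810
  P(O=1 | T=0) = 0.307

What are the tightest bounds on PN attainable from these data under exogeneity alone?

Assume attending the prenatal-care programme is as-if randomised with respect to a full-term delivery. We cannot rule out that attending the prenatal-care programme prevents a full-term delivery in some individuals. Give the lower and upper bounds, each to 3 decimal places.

Let p₁ = 0.81, p₀ = 0.307.
Under exogeneity alone the bounds on PN are max{0,(p₁−p₀)/p₁} ≤ PN ≤ min{1,(1−p₀)/p₁}.
  lower = (p₁ − p₀)/p₁ = 0.503 / 0.81 ≈ 0.6210
  upper = min{1, (1 − p₀)/p₁} = 0.693 / 0.81 ≈ 0.8556

0.621 ≤ PN ≤ 0.856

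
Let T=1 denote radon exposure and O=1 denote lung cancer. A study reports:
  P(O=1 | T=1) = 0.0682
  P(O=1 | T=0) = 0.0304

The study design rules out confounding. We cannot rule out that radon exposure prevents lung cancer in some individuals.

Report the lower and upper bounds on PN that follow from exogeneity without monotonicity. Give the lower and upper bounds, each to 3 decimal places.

Let p₁ = 0.0682, p₀ = 0.0304.
Under exogeneity alone the bounds on PN are max{0,(p₁−p₀)/p₁} ≤ PN ≤ min{1,(1−p₀)/p₁}.
  lower = (p₁ − p₀)/p₁ = 0.0378 / 0.0682 ≈ 0.5543
  upper = min{1, (1 − p₀)/p₁} = 0.9696 / 0.0682 ≈ 14.2170 → capped at 1

0.554 ≤ PN ≤ 1.000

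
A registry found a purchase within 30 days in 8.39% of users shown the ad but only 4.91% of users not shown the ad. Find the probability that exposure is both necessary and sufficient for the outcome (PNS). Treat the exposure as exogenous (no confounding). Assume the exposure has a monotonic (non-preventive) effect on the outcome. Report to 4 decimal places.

p₁ = 0.0839, p₀ = 0.0491.
Under exogeneity and monotonicity, PNS = p₁ − p₀.
PNS = 0.0839 − 0.0491 = 0.0348

PNS ≈ 0.0348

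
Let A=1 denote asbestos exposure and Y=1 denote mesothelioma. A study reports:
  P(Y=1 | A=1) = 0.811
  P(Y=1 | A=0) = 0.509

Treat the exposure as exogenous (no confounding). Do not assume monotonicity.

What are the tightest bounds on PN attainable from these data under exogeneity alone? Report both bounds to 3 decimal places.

Let p₁ = 0.811, p₀ = 0.509.
Under exogeneity alone the bounds on PN are max{0,(p₁−p₀)/p₁} ≤ PN ≤ min{1,(1−p₀)/p₁}.
  lower = (p₁ − p₀)/p₁ = 0.302 / 0.811 ≈ 0.3724
  upper = min{1, (1 − p₀)/p₁} = 0.491 / 0.811 ≈ 0.6054

0.372 ≤ PN ≤ 0.605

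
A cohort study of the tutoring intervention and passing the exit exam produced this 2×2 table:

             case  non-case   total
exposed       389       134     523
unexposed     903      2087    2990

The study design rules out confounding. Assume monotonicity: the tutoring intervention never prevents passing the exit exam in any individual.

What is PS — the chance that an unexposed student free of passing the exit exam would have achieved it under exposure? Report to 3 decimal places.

p₁ = P(outcome | exposed) = 389/523 = 0.74379
p₀ = P(outcome | unexposed) = 903/2990 = 0.30201
Under exogeneity and monotonicity, PS = (p₁ − p₀) / (1 − p₀).
PS = (0.74379 − 0.30201) / (1 − 0.30201) = 0.44178 / 0.69799 ≈ 0.6329

PS ≈ 0.633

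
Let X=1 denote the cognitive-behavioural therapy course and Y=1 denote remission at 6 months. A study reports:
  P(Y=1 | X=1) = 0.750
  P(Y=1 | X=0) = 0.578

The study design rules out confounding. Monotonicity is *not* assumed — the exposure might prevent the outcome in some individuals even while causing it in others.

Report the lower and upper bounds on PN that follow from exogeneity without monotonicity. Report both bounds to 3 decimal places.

0.229 ≤ PN ≤ 0.563

Let p₁ = 0.75, p₀ = 0.578.
Under exogeneity alone the bounds on PN are max{0,(p₁−p₀)/p₁} ≤ PN ≤ min{1,(1−p₀)/p₁}.
  lower = (p₁ − p₀)/p₁ = 0.172 / 0.75 ≈ 0.2293
  upper = min{1, (1 − p₀)/p₁} = 0.422 / 0.75 ≈ 0.5627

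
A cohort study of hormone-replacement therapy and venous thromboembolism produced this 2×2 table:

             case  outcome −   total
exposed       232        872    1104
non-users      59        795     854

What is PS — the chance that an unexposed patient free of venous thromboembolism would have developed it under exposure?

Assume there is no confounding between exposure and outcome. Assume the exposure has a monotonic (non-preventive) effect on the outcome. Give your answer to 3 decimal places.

p₁ = P(outcome | exposed) = 232/1104 = 0.21014
p₀ = P(outcome | unexposed) = 59/854 = 0.069087
Under exogeneity and monotonicity, PS = (p₁ − p₀) / (1 − p₀).
PS = (0.21014 − 0.069087) / (1 − 0.069087) = 0.14106 / 0.93091 ≈ 0.1515

PS ≈ 0.152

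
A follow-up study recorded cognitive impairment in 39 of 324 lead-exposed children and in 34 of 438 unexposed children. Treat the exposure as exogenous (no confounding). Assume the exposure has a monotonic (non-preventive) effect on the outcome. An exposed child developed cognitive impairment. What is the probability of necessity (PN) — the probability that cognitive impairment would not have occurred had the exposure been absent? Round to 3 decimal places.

PN ≈ 0.355

p₁ = P(outcome | exposed) = 39/324 = 0.12037
p₀ = P(outcome | unexposed) = 34/438 = 0.077626
Under exogeneity and monotonicity, PN = (p₁ − p₀) / p₁.
PN = (0.12037 − 0.077626) / 0.12037 = 0.042745 / 0.12037 ≈ 0.3551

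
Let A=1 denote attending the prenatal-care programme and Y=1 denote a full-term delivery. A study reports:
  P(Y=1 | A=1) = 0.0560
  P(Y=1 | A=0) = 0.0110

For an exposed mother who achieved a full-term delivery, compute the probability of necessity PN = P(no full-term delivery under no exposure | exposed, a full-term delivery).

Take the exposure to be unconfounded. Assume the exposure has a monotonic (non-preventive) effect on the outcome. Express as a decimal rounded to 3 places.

PN ≈ 0.804

Let p₁ = 0.056, p₀ = 0.011.
Under exogeneity and monotonicity, PN = (p₁ − p₀) / p₁.
PN = (0.056 − 0.011) / 0.056 = 0.045 / 0.056 ≈ 0.8036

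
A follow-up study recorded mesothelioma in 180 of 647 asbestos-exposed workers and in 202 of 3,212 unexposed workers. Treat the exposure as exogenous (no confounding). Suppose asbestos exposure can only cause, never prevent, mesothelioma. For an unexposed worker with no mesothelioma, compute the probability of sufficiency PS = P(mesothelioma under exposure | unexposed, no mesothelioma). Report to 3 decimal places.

p₁ = P(outcome | exposed) = 180/647 = 0.27821
p₀ = P(outcome | unexposed) = 202/3212 = 0.062889
Under exogeneity and monotonicity, PS = (p₁ − p₀) / (1 − p₀).
PS = (0.27821 − 0.062889) / (1 − 0.062889) = 0.21532 / 0.93711 ≈ 0.2298

PS ≈ 0.230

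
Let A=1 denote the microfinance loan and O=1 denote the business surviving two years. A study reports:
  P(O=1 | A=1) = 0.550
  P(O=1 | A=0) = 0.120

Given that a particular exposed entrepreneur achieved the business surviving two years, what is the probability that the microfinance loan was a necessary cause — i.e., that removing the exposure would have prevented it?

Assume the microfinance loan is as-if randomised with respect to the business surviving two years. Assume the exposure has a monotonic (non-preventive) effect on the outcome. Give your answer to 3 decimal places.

Let p₁ = 0.55, p₀ = 0.12.
Under exogeneity and monotonicity, PN = (p₁ − p₀) / p₁.
PN = (0.55 − 0.12) / 0.55 = 0.43 / 0.55 ≈ 0.7818

PN ≈ 0.782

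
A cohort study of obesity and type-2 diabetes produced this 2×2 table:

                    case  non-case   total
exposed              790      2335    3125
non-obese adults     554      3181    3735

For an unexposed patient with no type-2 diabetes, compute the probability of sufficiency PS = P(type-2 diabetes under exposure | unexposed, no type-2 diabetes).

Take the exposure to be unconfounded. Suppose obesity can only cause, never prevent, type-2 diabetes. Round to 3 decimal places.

p₁ = P(outcome | exposed) = 790/3125 = 0.2528
p₀ = P(outcome | unexposed) = 554/3735 = 0.14833
Under exogeneity and monotonicity, PS = (p₁ − p₀)/(1 − p₀).
PS = (0.2528 − 0.14833) / 0.85167 ≈ 0.1227

PS ≈ 0.123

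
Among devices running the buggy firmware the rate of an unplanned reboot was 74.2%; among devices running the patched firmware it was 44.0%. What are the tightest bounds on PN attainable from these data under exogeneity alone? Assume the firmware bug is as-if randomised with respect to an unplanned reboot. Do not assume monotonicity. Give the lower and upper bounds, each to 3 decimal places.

p₁ = 0.742, p₀ = 0.44.
Under exogeneity alone the bounds on PN are max{0,(p₁−p₀)/p₁} ≤ PN ≤ min{1,(1−p₀)/p₁}.
  lower = (p₁ − p₀)/p₁ = 0.302 / 0.742 ≈ 0.4070
  upper = min{1, (1 − p₀)/p₁} = 0.56 / 0.742 ≈ 0.7547

0.407 ≤ PN ≤ 0.755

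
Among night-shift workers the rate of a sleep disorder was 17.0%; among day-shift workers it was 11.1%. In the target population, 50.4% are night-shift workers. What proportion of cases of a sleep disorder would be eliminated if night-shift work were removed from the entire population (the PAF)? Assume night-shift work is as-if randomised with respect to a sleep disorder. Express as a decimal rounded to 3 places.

PAF ≈ 0.211

p₁ = 0.17, p₀ = 0.111.
Overall risk P(Y=1) = π·p₁ + (1−π)·p₀ = 0.504×0.17 + 0.496×0.111 = 0.14074.
Under exogeneity, PAF = [P(Y=1) − p₀] / P(Y=1).
PAF = (0.14074 − 0.111) / 0.14074 ≈ 0.2113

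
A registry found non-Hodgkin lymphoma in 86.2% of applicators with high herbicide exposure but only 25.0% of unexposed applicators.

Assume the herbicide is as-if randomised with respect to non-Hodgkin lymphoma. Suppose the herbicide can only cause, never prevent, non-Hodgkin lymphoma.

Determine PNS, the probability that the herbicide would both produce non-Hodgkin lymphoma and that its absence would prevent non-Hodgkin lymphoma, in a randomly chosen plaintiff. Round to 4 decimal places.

p₁ = 0.862, p₀ = 0.25.
Under exogeneity and monotonicity, PNS = p₁ − p₀.
PNS = 0.862 − 0.25 = 0.612

PNS ≈ 0.6120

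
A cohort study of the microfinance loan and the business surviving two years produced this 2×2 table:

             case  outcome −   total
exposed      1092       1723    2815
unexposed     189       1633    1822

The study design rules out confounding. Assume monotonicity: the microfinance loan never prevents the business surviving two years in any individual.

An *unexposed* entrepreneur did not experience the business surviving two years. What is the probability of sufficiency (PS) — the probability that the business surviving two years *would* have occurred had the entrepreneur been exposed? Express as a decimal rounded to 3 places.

PS ≈ 0.317

p₁ = P(outcome | exposed) = 1092/2815 = 0.38792
p₀ = P(outcome | unexposed) = 189/1822 = 0.10373
Under exogeneity and monotonicity, PS = (p₁ − p₀) / (1 − p₀).
PS = (0.38792 − 0.10373) / (1 − 0.10373) = 0.28419 / 0.89627 ≈ 0.3171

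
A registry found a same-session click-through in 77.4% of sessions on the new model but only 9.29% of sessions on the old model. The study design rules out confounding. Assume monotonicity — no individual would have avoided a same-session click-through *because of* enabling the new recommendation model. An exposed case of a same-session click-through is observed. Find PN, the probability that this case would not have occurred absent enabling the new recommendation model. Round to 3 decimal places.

PN ≈ 0.880

p₁ = 0.774, p₀ = 0.0929.
Under exogeneity and monotonicity, PN = (p₁ − p₀) / p₁.
PN = (0.774 − 0.0929) / 0.774 = 0.6811 / 0.774 ≈ 0.8800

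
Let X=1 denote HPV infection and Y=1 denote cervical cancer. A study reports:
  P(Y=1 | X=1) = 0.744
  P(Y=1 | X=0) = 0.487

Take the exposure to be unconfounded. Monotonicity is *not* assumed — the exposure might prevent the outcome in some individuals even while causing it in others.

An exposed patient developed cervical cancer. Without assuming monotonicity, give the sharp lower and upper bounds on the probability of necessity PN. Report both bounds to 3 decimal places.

Let p₁ = 0.744, p₀ = 0.487.
Under exogeneity alone the bounds on PN are max{0,(p₁−p₀)/p₁} ≤ PN ≤ min{1,(1−p₀)/p₁}.
  lower = (p₁ − p₀)/p₁ = 0.257 / 0.744 ≈ 0.3454
  upper = min{1, (1 − p₀)/p₁} = 0.513 / 0.744 ≈ 0.6895

0.345 ≤ PN ≤ 0.690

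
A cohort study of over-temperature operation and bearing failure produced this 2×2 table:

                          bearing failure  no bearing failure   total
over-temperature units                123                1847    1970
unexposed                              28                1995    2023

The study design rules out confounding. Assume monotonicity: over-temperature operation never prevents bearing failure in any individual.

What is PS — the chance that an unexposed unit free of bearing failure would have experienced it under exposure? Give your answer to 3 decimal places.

PS ≈ 0.049

p₁ = P(outcome | exposed) = 123/1970 = 0.062437
p₀ = P(outcome | unexposed) = 28/2023 = 0.013841
Under exogeneity and monotonicity, PS = (p₁ − p₀) / (1 − p₀).
PS = (0.062437 − 0.013841) / (1 − 0.013841) = 0.048596 / 0.98616 ≈ 0.0493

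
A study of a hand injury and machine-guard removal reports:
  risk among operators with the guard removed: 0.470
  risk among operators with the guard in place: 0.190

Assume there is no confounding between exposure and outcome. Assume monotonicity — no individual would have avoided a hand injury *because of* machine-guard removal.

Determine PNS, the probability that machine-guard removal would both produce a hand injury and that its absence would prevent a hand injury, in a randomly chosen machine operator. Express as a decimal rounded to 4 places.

PNS ≈ 0.2800

Let p₁ = 0.47, p₀ = 0.19.
Under exogeneity and monotonicity, PNS = p₁ − p₀.
PNS = 0.47 − 0.19 = 0.28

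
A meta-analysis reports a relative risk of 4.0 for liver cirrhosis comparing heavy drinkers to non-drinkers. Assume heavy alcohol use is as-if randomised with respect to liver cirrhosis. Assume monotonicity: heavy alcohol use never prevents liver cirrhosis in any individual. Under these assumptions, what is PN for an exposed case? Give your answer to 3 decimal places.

Under exogeneity and monotonicity, PN = (RR − 1) / RR = 1 − 1/RR.
PN = (4.0 − 1) / 4.0 = 3 / 4.0 ≈ 0.7500

PN ≈ 0.750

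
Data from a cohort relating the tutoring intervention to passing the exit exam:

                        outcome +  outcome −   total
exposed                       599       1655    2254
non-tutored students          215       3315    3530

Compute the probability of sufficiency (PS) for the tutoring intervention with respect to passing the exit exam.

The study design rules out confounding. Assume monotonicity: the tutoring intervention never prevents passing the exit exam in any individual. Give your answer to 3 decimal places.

p₁ = P(outcome | exposed) = 599/2254 = 0.26575
p₀ = P(outcome | unexposed) = 215/3530 = 0.060907
Under exogeneity and monotonicity, PS = (p₁ − p₀)/(1 − p₀).
PS = (0.26575 − 0.060907) / 0.93909 ≈ 0.2181

PS ≈ 0.218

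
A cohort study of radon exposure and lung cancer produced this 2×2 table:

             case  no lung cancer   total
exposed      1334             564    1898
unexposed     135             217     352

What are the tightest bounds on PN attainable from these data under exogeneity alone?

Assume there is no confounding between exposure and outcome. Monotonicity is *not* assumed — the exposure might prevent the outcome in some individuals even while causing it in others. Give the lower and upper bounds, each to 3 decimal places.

0.454 ≤ PN ≤ 0.877

p₁ = P(outcome | exposed) = 1334/1898 = 0.70285
p₀ = P(outcome | unexposed) = 135/352 = 0.38352
Under exogeneity alone the bounds on PN are max{0,(p₁−p₀)/p₁} ≤ PN ≤ min{1,(1−p₀)/p₁}.
  lower = (p₁ − p₀)/p₁ = 0.31932 / 0.70285 ≈ 0.4543
  upper = min{1, (1 − p₀)/p₁} = 0.61648 / 0.70285 ≈ 0.8771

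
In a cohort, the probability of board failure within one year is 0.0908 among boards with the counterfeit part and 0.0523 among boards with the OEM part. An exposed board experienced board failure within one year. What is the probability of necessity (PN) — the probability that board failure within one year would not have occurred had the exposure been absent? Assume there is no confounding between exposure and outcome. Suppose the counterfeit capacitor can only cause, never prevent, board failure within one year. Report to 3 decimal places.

PN ≈ 0.424

Let p₁ = 0.0908, p₀ = 0.0523.
Under exogeneity and monotonicity, PN = (p₁ − p₀) / p₁.
PN = (0.0908 − 0.0523) / 0.0908 = 0.0385 / 0.0908 ≈ 0.4240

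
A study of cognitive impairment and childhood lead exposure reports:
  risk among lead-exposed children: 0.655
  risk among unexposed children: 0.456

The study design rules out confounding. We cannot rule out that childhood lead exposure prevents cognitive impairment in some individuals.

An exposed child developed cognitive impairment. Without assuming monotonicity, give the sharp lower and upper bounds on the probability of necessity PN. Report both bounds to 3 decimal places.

Let p₁ = 0.655, p₀ = 0.456.
Under exogeneity alone the bounds on PN are max{0,(p₁−p₀)/p₁} ≤ PN ≤ min{1,(1−p₀)/p₁}.
  lower = (p₁ − p₀)/p₁ = 0.199 / 0.655 ≈ 0.3038
  upper = min{1, (1 − p₀)/p₁} = 0.544 / 0.655 ≈ 0.8305

0.304 ≤ PN ≤ 0.831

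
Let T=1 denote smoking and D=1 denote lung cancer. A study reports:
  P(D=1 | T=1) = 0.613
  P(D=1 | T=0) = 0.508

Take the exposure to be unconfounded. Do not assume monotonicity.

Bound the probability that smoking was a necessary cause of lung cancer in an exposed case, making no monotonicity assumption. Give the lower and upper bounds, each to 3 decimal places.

Let p₁ = 0.613, p₀ = 0.508.
Under exogeneity alone the bounds on PN are max{0,(p₁−p₀)/p₁} ≤ PN ≤ min{1,(1−p₀)/p₁}.
  lower = (p₁ − p₀)/p₁ = 0.105 / 0.613 ≈ 0.1713
  upper = min{1, (1 − p₀)/p₁} = 0.492 / 0.613 ≈ 0.8026

0.171 ≤ PN ≤ 0.803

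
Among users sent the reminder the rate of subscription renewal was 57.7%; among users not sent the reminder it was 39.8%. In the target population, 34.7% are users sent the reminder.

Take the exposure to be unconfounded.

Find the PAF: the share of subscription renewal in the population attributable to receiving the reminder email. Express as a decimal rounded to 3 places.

PAF ≈ 0.135

p₁ = 0.577, p₀ = 0.398.
Overall risk P(Y=1) = π·p₁ + (1−π)·p₀ = 0.347×0.577 + 0.653×0.398 = 0.46011.
Under exogeneity, PAF = [P(Y=1) − p₀] / P(Y=1).
PAF = (0.46011 − 0.398) / 0.46011 ≈ 0.1350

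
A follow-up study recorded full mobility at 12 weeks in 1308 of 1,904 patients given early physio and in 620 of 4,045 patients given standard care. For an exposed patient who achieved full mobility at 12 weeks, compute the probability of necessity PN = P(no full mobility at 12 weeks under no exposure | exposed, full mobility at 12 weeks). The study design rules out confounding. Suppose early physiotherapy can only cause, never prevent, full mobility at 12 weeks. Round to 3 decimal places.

p₁ = P(outcome | exposed) = 1308/1904 = 0.68697
p₀ = P(outcome | unexposed) = 620/4045 = 0.15328
Under exogeneity and monotonicity, PN = (p₁ − p₀) / p₁.
PN = (0.68697 − 0.15328) / 0.68697 = 0.5337 / 0.68697 ≈ 0.7769

PN ≈ 0.777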